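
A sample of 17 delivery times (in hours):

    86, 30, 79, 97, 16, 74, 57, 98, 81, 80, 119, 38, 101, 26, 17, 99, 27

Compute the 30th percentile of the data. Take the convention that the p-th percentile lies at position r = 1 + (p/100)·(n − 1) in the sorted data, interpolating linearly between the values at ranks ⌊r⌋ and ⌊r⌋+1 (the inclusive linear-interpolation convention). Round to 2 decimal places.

36.40

Sorted: 16, 17, 26, 27, 30, 38, 57, 74, 79, 80, 81, 86, 97, 98, 99, 101, 119.
n = 17.
r = 1 + (30/100)·(17 − 1) = 1 + 4.8 = 5.8.
Rank 5 is 30 and rank 6 is 38.
Interpolate: 30 + 0.8·(38 − 30) = 30 + 0.8·8 = 36.4.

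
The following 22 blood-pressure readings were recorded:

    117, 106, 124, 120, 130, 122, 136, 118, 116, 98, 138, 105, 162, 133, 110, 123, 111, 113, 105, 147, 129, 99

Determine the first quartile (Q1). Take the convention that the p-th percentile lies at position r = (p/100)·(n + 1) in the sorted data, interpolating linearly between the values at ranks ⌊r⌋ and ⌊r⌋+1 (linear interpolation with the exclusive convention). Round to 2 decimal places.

109.00

Sorted: 98, 99, 105, 105, 106, 110, 111, 113, 116, 117, 118, 120, 122, 123, 124, 129, 130, 133, 136, 138, 147, 162.
n = 22.
r = (25/100)·(22 + 1) = 5.75.
Rank 5 is 106 and rank 6 is 110.
Interpolate: 106 + 0.75·(110 − 106) = 106 + 0.75·4 = 109.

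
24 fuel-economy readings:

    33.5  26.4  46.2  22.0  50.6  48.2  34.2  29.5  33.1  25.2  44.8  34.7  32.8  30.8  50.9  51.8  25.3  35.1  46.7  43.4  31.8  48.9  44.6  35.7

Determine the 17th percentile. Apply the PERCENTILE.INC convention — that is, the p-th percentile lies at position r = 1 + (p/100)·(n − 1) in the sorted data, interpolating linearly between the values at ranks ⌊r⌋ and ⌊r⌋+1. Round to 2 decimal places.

29.22

Sorted: 22.0, 25.2, 25.3, 26.4, 29.5, 30.8, 31.8, 32.8, 33.1, 33.5, 34.2, 34.7, 35.1, 35.7, 43.4, 44.6, 44.8, 46.2, 46.7, 48.2, 48.9, 50.6, 50.9, 51.8.
n = 24.
r = 1 + (17/100)·(24 − 1) = 1 + 3.91 = 4.91.
Rank 4 is 26.4 and rank 5 is 29.5.
Interpolate: 26.4 + 0.91·(29.5 − 26.4) = 26.4 + 0.91·3.1 = 29.221.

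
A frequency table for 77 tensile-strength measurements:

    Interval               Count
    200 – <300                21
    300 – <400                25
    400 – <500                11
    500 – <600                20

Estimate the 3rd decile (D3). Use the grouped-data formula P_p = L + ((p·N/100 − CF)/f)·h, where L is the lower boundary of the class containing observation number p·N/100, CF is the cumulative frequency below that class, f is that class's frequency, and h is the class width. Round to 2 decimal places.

N = 77; target position k = 30/100 · 77 = 23.1.
Cumulative frequencies: 21, 46, 57, 77.
Observation 23.1 falls in the class 300 – <400.
L = 300, CF = 21, f = 25, h = 100.
P30 = 300 + ((23.1 − 21)/25)·100 = 300 + 8.4 = 308.4.

308.40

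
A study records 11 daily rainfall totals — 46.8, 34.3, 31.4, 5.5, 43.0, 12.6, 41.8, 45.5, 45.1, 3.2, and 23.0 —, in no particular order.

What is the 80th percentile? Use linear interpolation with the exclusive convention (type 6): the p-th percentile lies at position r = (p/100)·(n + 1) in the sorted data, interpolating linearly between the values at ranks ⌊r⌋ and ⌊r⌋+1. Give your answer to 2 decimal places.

45.34

Sorted: 3.2, 5.5, 12.6, 23.0, 31.4, 34.3, 41.8, 43.0, 45.1, 45.5, 46.8.
n = 11.
r = (80/100)·(11 + 1) = 9.6.
Rank 9 is 45.1 and rank 10 is 45.5.
Interpolate: 45.1 + 0.6·(45.5 − 45.1) = 45.1 + 0.6·0.4 = 45.34.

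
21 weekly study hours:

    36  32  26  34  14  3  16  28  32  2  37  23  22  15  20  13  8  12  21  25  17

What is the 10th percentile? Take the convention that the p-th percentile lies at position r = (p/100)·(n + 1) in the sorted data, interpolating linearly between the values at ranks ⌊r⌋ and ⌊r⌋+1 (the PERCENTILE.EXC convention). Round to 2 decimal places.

Sorted: 2, 3, 8, 12, 13, 14, 15, 16, 17, 20, 21, 22, 23, 25, 26, 28, 32, 32, 34, 36, 37.
n = 21.
r = (10/100)·(21 + 1) = 2.2.
Rank 2 is 3 and rank 3 is 8.
Interpolate: 3 + 0.2·(8 − 3) = 3 + 0.2·5 = 4.

4.00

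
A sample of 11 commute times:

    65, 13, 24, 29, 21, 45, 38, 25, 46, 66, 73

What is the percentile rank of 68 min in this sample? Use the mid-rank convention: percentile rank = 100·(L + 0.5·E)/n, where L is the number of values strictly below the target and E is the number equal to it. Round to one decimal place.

Sorted: 13, 21, 24, 25, 29, 38, 45, 46, 65, 66, 73.
Count below 68: L = 10; count equal: E = 0; n = 11.
Percentile rank = 100·(10 + 0.5·0)/11 = 100·10/11 = 90.91.

90.9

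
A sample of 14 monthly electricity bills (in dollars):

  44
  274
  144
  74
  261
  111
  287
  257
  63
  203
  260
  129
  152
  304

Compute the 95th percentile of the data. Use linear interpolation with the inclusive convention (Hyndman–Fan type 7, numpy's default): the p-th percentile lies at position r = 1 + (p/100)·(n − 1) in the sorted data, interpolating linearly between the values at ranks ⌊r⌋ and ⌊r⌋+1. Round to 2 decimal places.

Sorted: 44, 63, 74, 111, 129, 144, 152, 203, 257, 260, 261, 274, 287, 304.
n = 14.
r = 1 + (95/100)·(14 − 1) = 1 + 12.35 = 13.35.
Rank 13 is 287 and rank 14 is 304.
Interpolate: 287 + 0.35·(304 − 287) = 287 + 0.35·17 = 292.95.

292.95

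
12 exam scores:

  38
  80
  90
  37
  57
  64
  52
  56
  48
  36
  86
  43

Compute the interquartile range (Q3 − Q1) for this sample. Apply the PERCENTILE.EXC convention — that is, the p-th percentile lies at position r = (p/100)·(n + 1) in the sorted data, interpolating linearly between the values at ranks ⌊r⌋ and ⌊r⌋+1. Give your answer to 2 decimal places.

Sorted: 36, 37, 38, 43, 48, 52, 56, 57, 64, 80, 86, 90.
n = 12.
P25: r = 3.25; ranks 3–4 are 38, 43; interpolating gives 39.25.
P75: r = 9.75; ranks 9–10 are 64, 80; interpolating gives 76.
Difference: 76 − 39.25 = 36.75.

36.75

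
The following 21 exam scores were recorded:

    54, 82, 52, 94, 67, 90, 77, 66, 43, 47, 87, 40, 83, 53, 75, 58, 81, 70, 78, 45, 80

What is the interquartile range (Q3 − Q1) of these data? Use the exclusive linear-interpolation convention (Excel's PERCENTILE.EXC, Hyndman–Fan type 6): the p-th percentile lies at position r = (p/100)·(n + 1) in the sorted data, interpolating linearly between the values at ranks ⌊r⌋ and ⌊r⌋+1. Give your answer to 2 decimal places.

29.00

Sorted: 40, 43, 45, 47, 52, 53, 54, 58, 66, 67, 70, 75, 77, 78, 80, 81, 82, 83, 87, 90, 94.
n = 21.
P25: r = 5.5; ranks 5–6 are 52, 53; interpolating gives 52.5.
P75: r = 16.5; ranks 16–17 are 81, 82; interpolating gives 81.5.
Difference: 81.5 − 52.5 = 29.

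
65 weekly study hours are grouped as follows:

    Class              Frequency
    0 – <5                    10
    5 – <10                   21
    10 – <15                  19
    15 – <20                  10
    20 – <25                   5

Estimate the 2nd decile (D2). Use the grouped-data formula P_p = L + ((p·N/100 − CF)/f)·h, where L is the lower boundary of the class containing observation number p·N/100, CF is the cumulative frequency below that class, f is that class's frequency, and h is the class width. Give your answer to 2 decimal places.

5.71

N = 65; target position k = 20/100 · 65 = 13.
Cumulative frequencies: 10, 31, 50, 60, 65.
Observation 13 falls in the class 5 – <10.
L = 5, CF = 10, f = 21, h = 5.
P20 = 5 + ((13 − 10)/21)·5 = 5 + 0.714286 = 5.71429.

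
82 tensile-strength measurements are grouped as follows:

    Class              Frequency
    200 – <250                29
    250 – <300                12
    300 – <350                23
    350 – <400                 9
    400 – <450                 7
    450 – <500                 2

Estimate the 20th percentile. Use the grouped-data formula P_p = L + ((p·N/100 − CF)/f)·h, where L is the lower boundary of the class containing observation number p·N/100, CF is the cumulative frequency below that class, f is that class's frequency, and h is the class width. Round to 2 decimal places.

228.28

N = 82; target position k = 20/100 · 82 = 16.4.
Cumulative frequencies: 29, 41, 64, 73, 80, 82.
Observation 16.4 falls in the class 200 – <250.
L = 200, CF = 0, f = 29, h = 50.
P20 = 200 + ((16.4 − 0)/29)·50 = 200 + 28.2759 = 228.276.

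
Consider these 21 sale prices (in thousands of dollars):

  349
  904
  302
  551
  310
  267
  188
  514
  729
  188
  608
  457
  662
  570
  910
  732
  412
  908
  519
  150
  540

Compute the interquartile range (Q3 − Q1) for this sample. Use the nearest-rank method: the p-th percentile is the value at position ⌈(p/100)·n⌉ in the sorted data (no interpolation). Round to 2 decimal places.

352.00

Sorted: 150, 188, 188, 267, 302, 310, 349, 412, 457, 514, 519, 540, 551, 570, 608, 662, 729, 732, 904, 908, 910.
n = 21.
P25: rank ⌈25/100·21⌉ = 6 → 310.
P75: rank ⌈75/100·21⌉ = 16 → 662.
Difference: 662 − 310 = 352.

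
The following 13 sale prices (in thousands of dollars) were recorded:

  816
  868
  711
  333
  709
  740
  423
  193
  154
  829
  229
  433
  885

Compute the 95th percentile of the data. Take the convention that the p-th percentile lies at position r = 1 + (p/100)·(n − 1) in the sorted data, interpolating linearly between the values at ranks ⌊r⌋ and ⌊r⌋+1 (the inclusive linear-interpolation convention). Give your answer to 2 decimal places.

874.80

Sorted: 154, 193, 229, 333, 423, 433, 709, 711, 740, 816, 829, 868, 885.
n = 13.
r = 1 + (95/100)·(13 − 1) = 1 + 11.4 = 12.4.
Rank 12 is 868 and rank 13 is 885.
Interpolate: 868 + 0.4·(885 − 868) = 868 + 0.4·17 = 874.8.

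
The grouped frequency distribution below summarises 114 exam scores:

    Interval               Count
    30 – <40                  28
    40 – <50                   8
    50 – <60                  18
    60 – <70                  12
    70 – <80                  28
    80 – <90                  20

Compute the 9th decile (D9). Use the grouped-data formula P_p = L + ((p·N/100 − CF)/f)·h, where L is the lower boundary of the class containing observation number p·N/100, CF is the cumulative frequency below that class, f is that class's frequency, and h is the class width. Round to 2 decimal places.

84.30

N = 114; target position k = 90/100 · 114 = 102.6.
Cumulative frequencies: 28, 36, 54, 66, 94, 114.
Observation 102.6 falls in the class 80 – <90.
L = 80, CF = 94, f = 20, h = 10.
P90 = 80 + ((102.6 − 94)/20)·10 = 80 + 4.3 = 84.3.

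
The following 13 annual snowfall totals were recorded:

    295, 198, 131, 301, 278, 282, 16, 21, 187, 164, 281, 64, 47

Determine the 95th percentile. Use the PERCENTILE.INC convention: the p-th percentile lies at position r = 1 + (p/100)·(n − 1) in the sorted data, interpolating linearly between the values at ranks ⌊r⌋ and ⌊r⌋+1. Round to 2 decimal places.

Sorted: 16, 21, 47, 64, 131, 164, 187, 198, 278, 281, 282, 295, 301.
n = 13.
r = 1 + (95/100)·(13 − 1) = 1 + 11.4 = 12.4.
Rank 12 is 295 and rank 13 is 301.
Interpolate: 295 + 0.4·(301 − 295) = 295 + 0.4·6 = 297.4.

297.40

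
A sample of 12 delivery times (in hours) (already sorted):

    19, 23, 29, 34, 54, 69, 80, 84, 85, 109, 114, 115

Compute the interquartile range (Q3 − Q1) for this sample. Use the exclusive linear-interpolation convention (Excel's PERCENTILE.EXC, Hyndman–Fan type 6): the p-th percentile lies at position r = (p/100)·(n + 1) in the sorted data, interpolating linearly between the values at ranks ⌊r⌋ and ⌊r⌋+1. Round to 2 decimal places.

n = 12.
P25: r = 3.25; ranks 3–4 are 29, 34; interpolating gives 30.25.
P75: r = 9.75; ranks 9–10 are 85, 109; interpolating gives 103.
Difference: 103 − 30.25 = 72.75.

72.75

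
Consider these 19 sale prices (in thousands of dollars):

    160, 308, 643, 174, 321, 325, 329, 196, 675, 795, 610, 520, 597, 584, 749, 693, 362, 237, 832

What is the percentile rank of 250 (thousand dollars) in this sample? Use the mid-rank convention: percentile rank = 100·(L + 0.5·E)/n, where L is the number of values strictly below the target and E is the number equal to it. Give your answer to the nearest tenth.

Sorted: 160, 174, 196, 237, 308, 321, 325, 329, 362, 520, 584, 597, 610, 643, 675, 693, 749, 795, 832.
Count below 250: L = 4; count equal: E = 0; n = 19.
Percentile rank = 100·(4 + 0.5·0)/19 = 100·4/19 = 21.05.

21.1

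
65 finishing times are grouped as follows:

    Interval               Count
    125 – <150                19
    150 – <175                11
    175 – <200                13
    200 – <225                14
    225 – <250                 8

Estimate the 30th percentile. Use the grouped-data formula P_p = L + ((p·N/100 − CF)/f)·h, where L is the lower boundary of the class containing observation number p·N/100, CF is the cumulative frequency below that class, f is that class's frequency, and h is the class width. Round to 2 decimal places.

N = 65; target position k = 30/100 · 65 = 19.5.
Cumulative frequencies: 19, 30, 43, 57, 65.
Observation 19.5 falls in the class 150 – <175.
L = 150, CF = 19, f = 11, h = 25.
P30 = 150 + ((19.5 − 19)/11)·25 = 150 + 1.13636 = 151.136.

151.14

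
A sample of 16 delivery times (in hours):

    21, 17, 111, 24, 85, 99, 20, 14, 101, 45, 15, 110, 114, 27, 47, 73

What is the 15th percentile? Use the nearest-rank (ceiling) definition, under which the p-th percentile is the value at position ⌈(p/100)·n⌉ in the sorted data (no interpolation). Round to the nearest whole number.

17

Sorted: 14, 15, 17, 20, 21, 24, 27, 45, 47, 73, 85, 99, 101, 110, 111, 114.
n = 16.
Position = ⌈15/100 · 16⌉ = ⌈2.4⌉ = 3.
The value at rank 3 is 17.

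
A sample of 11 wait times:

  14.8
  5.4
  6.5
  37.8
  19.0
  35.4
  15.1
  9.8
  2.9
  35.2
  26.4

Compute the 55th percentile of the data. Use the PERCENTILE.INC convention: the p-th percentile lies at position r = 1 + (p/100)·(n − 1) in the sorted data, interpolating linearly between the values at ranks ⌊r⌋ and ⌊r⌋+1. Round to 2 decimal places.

17.05

Sorted: 2.9, 5.4, 6.5, 9.8, 14.8, 15.1, 19.0, 26.4, 35.2, 35.4, 37.8.
n = 11.
r = 1 + (55/100)·(11 − 1) = 1 + 5.5 = 6.5.
Rank 6 is 15.1 and rank 7 is 19.0.
Interpolate: 15.1 + 0.5·(19.0 − 15.1) = 15.1 + 0.5·3.9 = 17.05.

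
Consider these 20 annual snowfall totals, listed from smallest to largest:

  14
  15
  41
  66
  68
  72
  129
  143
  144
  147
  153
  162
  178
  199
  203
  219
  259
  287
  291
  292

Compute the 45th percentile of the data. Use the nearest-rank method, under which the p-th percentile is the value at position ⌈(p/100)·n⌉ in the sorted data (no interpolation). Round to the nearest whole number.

144

n = 20.
Position = ⌈45/100 · 20⌉ = ⌈9⌉ = 9.
The value at rank 9 is 144.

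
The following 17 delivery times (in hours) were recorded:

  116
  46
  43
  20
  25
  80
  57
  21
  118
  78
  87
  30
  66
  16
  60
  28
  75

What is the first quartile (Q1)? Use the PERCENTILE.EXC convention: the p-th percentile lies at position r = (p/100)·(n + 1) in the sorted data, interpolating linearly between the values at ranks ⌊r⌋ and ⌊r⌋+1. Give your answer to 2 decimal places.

Sorted: 16, 20, 21, 25, 28, 30, 43, 46, 57, 60, 66, 75, 78, 80, 87, 116, 118.
n = 17.
r = (25/100)·(17 + 1) = 4.5.
Rank 4 is 25 and rank 5 is 28.
Interpolate: 25 + 0.5·(28 − 25) = 25 + 0.5·3 = 26.5.

26.50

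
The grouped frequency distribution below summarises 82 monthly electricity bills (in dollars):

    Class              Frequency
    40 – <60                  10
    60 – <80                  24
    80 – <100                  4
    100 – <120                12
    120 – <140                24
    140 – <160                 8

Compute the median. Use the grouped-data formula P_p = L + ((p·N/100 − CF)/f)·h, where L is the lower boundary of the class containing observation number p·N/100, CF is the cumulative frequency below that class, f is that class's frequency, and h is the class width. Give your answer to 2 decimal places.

105.00

N = 82; target position k = 50/100 · 82 = 41.
Cumulative frequencies: 10, 34, 38, 50, 74, 82.
Observation 41 falls in the class 100 – <120.
L = 100, CF = 38, f = 12, h = 20.
P50 = 100 + ((41 − 38)/12)·20 = 100 + 5 = 105.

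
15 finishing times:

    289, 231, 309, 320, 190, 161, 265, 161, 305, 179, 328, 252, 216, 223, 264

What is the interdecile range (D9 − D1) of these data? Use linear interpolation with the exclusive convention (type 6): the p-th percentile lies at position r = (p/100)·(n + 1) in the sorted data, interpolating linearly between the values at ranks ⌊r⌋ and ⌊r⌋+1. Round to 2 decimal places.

162.20

Sorted: 161, 161, 179, 190, 216, 223, 231, 252, 264, 265, 289, 305, 309, 320, 328.
n = 15.
P10: r = 1.6; ranks 1–2 are 161, 161; interpolating gives 161.
P90: r = 14.4; ranks 14–15 are 320, 328; interpolating gives 323.2.
Difference: 323.2 − 161 = 162.2.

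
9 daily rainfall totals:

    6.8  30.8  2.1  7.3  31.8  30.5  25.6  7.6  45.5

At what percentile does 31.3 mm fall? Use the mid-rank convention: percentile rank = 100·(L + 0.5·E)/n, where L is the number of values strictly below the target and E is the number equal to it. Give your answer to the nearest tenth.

Sorted: 2.1, 6.8, 7.3, 7.6, 25.6, 30.5, 30.8, 31.8, 45.5.
Count below 31.3: L = 7; count equal: E = 0; n = 9.
Percentile rank = 100·(7 + 0.5·0)/9 = 100·7/9 = 77.78.

77.8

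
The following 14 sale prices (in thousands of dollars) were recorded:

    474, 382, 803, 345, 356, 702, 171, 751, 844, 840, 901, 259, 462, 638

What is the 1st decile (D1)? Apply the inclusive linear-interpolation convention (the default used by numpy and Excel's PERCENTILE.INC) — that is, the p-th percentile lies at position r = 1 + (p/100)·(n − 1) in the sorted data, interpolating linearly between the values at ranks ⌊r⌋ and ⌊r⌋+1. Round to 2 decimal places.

284.80

Sorted: 171, 259, 345, 356, 382, 462, 474, 638, 702, 751, 803, 840, 844, 901.
n = 14.
r = 1 + (10/100)·(14 − 1) = 1 + 1.3 = 2.3.
Rank 2 is 259 and rank 3 is 345.
Interpolate: 259 + 0.3·(345 − 259) = 259 + 0.3·86 = 284.8.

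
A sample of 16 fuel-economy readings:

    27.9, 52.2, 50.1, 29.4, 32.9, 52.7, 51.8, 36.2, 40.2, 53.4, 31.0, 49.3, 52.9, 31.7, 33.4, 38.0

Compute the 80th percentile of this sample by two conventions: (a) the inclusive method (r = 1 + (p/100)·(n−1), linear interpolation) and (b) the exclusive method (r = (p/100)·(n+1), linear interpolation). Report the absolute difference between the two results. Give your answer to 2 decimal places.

0.30

Sorted: 27.9, 29.4, 31.0, 31.7, 32.9, 33.4, 36.2, 38.0, 40.2, 49.3, 50.1, 51.8, 52.2, 52.7, 52.9, 53.4.
n = 16.
(a) r = 13 → value at rank 13 = 52.2.
(b) r = 13.6; between ranks 13 (52.2) and 14 (52.7): 52.5.
|52.2 − 52.5| = 0.3.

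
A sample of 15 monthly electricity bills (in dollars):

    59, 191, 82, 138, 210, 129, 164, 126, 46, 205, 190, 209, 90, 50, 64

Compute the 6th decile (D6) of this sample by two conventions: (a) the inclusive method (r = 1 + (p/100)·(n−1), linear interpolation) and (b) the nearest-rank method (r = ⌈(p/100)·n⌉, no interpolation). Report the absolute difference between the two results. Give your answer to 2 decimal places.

Sorted: 46, 50, 59, 64, 82, 90, 126, 129, 138, 164, 190, 191, 205, 209, 210.
n = 15.
(a) r = 9.4; between ranks 9 (138) and 10 (164): 148.4.
(b) the nearest-rank method: rank 9 → 138.
|148.4 − 138| = 10.4.

10.40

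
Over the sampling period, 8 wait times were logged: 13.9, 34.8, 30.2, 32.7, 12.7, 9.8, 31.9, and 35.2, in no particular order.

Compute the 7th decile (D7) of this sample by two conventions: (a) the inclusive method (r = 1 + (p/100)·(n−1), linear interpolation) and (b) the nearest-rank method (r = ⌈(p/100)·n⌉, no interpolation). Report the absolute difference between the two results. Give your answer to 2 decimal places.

0.08

Sorted: 9.8, 12.7, 13.9, 30.2, 31.9, 32.7, 34.8, 35.2.
n = 8.
(a) r = 5.9; between ranks 5 (31.9) and 6 (32.7): 32.62.
(b) the nearest-rank method: rank 6 → 32.7.
|32.62 − 32.7| = 0.08.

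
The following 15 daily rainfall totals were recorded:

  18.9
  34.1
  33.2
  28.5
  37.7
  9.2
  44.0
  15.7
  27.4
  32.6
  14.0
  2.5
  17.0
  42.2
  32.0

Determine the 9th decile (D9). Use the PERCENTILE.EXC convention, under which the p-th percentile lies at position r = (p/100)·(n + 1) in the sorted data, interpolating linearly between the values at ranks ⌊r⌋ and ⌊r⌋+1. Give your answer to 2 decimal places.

42.92

Sorted: 2.5, 9.2, 14.0, 15.7, 17.0, 18.9, 27.4, 28.5, 32.0, 32.6, 33.2, 34.1, 37.7, 42.2, 44.0.
n = 15.
r = (90/100)·(15 + 1) = 14.4.
Rank 14 is 42.2 and rank 15 is 44.0.
Interpolate: 42.2 + 0.4·(44.0 − 42.2) = 42.2 + 0.4·1.8 = 42.92.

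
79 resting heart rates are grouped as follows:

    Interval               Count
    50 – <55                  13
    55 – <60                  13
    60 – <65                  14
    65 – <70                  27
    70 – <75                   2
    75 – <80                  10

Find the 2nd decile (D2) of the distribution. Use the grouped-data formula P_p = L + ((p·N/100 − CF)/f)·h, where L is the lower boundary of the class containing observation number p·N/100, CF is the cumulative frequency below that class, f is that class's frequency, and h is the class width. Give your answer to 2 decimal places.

56.08

N = 79; target position k = 20/100 · 79 = 15.8.
Cumulative frequencies: 13, 26, 40, 67, 69, 79.
Observation 15.8 falls in the class 55 – <60.
L = 55, CF = 13, f = 13, h = 5.
P20 = 55 + ((15.8 − 13)/13)·5 = 55 + 1.07692 = 56.0769.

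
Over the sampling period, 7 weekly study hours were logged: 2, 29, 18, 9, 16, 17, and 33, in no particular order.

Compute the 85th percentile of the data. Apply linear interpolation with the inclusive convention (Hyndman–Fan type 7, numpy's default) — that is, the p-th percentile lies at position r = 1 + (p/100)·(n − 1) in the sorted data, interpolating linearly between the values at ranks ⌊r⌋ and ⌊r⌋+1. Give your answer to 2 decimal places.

29.40

Sorted: 2, 9, 16, 17, 18, 29, 33.
n = 7.
r = 1 + (85/100)·(7 − 1) = 1 + 5.1 = 6.1.
Rank 6 is 29 and rank 7 is 33.
Interpolate: 29 + 0.1·(33 − 29) = 29 + 0.1·4 = 29.4.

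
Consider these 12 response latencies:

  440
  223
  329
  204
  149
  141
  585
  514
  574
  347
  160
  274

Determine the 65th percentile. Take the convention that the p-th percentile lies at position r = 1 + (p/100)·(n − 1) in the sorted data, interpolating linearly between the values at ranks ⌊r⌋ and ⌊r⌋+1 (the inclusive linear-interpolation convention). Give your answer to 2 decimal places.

Sorted: 141, 149, 160, 204, 223, 274, 329, 347, 440, 514, 574, 585.
n = 12.
r = 1 + (65/100)·(12 − 1) = 1 + 7.15 = 8.15.
Rank 8 is 347 and rank 9 is 440.
Interpolate: 347 + 0.15·(440 − 347) = 347 + 0.15·93 = 360.95.

360.95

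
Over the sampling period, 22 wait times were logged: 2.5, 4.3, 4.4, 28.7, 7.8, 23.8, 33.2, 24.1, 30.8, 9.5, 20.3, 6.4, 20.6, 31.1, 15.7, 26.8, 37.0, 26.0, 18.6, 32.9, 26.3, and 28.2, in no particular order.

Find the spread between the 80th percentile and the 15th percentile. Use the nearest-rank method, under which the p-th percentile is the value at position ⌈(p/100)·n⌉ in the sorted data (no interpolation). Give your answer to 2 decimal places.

24.40

Sorted: 2.5, 4.3, 4.4, 6.4, 7.8, 9.5, 15.7, 18.6, 20.3, 20.6, 23.8, 24.1, 26.0, 26.3, 26.8, 28.2, 28.7, 30.8, 31.1, 32.9, 33.2, 37.0.
n = 22.
P15: rank ⌈15/100·22⌉ = 4 → 6.4.
P80: rank ⌈80/100·22⌉ = 18 → 30.8.
Difference: 30.8 − 6.4 = 24.4.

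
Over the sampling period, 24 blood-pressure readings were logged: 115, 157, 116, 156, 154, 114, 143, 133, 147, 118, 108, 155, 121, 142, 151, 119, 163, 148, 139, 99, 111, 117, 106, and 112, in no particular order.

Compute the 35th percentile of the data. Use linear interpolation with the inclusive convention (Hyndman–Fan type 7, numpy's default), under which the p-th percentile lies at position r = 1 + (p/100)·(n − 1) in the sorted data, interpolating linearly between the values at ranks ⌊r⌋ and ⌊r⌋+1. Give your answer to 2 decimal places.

Sorted: 99, 106, 108, 111, 112, 114, 115, 116, 117, 118, 119, 121, 133, 139, 142, 143, 147, 148, 151, 154, 155, 156, 157, 163.
n = 24.
r = 1 + (35/100)·(24 − 1) = 1 + 8.05 = 9.05.
Rank 9 is 117 and rank 10 is 118.
Interpolate: 117 + 0.05·(118 − 117) = 117 + 0.05·1 = 117.05.

117.05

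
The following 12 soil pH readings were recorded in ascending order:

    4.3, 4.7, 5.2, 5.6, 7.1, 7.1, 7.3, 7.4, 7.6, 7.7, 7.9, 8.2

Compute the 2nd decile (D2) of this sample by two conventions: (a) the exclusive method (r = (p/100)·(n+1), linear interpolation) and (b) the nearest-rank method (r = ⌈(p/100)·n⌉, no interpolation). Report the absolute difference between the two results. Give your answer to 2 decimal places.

n = 12.
(a) r = 2.6; between ranks 2 (4.7) and 3 (5.2): 5.
(b) the nearest-rank method: rank 3 → 5.2.
|5 − 5.2| = 0.2.

0.20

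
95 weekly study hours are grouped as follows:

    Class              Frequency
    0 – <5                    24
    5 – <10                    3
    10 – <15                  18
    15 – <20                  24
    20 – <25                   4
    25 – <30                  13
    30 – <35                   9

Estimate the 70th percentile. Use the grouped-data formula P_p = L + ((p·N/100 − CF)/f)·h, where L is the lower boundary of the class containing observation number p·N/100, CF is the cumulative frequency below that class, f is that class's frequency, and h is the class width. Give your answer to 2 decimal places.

19.48

N = 95; target position k = 70/100 · 95 = 66.5.
Cumulative frequencies: 24, 27, 45, 69, 73, 86, 95.
Observation 66.5 falls in the class 15 – <20.
L = 15, CF = 45, f = 24, h = 5.
P70 = 15 + ((66.5 − 45)/24)·5 = 15 + 4.47917 = 19.4792.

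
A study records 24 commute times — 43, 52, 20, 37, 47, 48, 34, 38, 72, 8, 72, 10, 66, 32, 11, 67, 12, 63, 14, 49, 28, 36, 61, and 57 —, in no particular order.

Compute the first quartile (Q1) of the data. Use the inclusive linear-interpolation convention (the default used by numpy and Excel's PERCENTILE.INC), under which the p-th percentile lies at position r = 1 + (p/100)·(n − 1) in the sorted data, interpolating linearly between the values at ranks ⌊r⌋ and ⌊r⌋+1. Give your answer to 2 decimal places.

Sorted: 8, 10, 11, 12, 14, 20, 28, 32, 34, 36, 37, 38, 43, 47, 48, 49, 52, 57, 61, 63, 66, 67, 72, 72.
n = 24.
r = 1 + (25/100)·(24 − 1) = 1 + 5.75 = 6.75.
Rank 6 is 20 and rank 7 is 28.
Interpolate: 20 + 0.75·(28 − 20) = 20 + 0.75·8 = 26.

26.00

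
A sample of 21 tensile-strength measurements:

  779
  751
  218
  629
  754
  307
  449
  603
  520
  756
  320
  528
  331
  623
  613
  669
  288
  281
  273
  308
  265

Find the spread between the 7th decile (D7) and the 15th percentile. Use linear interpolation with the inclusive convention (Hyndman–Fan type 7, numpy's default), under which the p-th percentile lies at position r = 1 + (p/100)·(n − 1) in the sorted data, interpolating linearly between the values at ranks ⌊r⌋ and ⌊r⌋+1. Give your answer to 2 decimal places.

342.00

Sorted: 218, 265, 273, 281, 288, 307, 308, 320, 331, 449, 520, 528, 603, 613, 623, 629, 669, 751, 754, 756, 779.
n = 21.
P15: r = 4 (integer) → 281.
P70: r = 15 (integer) → 623.
Difference: 623 − 281 = 342.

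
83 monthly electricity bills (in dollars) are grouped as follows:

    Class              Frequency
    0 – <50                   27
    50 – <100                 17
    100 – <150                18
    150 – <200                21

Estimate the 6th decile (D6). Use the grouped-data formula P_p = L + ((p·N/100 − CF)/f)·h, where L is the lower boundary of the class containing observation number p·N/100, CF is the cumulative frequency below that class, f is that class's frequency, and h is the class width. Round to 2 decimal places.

N = 83; target position k = 60/100 · 83 = 49.8.
Cumulative frequencies: 27, 44, 62, 83.
Observation 49.8 falls in the class 100 – <150.
L = 100, CF = 44, f = 18, h = 50.
P60 = 100 + ((49.8 − 44)/18)·50 = 100 + 16.1111 = 116.111.

116.11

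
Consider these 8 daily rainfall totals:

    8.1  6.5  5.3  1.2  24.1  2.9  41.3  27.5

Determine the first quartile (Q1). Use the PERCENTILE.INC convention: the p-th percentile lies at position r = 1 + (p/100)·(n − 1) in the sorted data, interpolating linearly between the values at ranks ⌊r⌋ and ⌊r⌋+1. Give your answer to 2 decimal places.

Sorted: 1.2, 2.9, 5.3, 6.5, 8.1, 24.1, 27.5, 41.3.
n = 8.
r = 1 + (25/100)·(8 − 1) = 1 + 1.75 = 2.75.
Rank 2 is 2.9 and rank 3 is 5.3.
Interpolate: 2.9 + 0.75·(5.3 − 2.9) = 2.9 + 0.75·2.4 = 4.7.

4.70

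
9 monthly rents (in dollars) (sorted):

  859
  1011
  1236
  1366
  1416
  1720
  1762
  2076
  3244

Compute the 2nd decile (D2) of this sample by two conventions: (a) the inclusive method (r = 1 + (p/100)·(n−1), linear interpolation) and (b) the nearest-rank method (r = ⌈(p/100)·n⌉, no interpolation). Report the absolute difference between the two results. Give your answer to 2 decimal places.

n = 9.
(a) r = 2.6; between ranks 2 (1011) and 3 (1236): 1146.
(b) the nearest-rank method: rank 2 → 1011.
|1146 − 1011| = 135.

135.00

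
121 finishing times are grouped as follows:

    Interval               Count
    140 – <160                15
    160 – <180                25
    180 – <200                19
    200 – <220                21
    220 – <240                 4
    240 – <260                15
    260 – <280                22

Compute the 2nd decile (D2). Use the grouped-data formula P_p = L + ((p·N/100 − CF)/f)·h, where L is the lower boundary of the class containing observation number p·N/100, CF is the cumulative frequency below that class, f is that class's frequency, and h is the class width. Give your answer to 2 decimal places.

N = 121; target position k = 20/100 · 121 = 24.2.
Cumulative frequencies: 15, 40, 59, 80, 84, 99, 121.
Observation 24.2 falls in the class 160 – <180.
L = 160, CF = 15, f = 25, h = 20.
P20 = 160 + ((24.2 − 15)/25)·20 = 160 + 7.36 = 167.36.

167.36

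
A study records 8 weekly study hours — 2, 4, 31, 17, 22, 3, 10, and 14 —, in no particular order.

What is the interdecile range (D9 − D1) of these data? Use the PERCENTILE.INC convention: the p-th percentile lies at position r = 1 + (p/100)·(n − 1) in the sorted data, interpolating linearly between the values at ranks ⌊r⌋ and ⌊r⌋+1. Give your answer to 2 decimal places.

22.00

Sorted: 2, 3, 4, 10, 14, 17, 22, 31.
n = 8.
P10: r = 1.7; ranks 1–2 are 2, 3; interpolating gives 2.7.
P90: r = 7.3; ranks 7–8 are 22, 31; interpolating gives 24.7.
Difference: 24.7 − 2.7 = 22.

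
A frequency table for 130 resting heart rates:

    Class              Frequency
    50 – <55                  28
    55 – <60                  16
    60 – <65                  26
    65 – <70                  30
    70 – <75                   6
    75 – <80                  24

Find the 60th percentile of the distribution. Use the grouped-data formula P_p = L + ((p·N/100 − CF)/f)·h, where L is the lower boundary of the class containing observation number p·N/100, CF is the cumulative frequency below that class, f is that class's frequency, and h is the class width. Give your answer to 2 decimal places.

N = 130; target position k = 60/100 · 130 = 78.
Cumulative frequencies: 28, 44, 70, 100, 106, 130.
Observation 78 falls in the class 65 – <70.
L = 65, CF = 70, f = 30, h = 5.
P60 = 65 + ((78 − 70)/30)·5 = 65 + 1.33333 = 66.3333.

66.33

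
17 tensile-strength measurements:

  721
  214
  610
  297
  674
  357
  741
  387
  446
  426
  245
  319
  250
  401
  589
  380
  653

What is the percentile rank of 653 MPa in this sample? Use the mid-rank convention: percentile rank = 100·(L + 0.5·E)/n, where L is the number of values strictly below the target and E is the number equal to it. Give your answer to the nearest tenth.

79.4

Sorted: 214, 245, 250, 297, 319, 357, 380, 387, 401, 426, 446, 589, 610, 653, 674, 721, 741.
Count below 653: L = 13; count equal: E = 1; n = 17.
Percentile rank = 100·(13 + 0.5·1)/17 = 100·13.5/17 = 79.41.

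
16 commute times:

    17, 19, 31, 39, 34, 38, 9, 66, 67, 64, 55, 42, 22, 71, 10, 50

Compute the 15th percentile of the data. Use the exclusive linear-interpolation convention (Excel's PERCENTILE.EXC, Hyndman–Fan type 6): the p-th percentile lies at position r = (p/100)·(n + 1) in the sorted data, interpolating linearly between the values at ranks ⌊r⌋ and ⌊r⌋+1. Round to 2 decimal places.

Sorted: 9, 10, 17, 19, 22, 31, 34, 38, 39, 42, 50, 55, 64, 66, 67, 71.
n = 16.
r = (15/100)·(16 + 1) = 2.55.
Rank 2 is 10 and rank 3 is 17.
Interpolate: 10 + 0.55·(17 − 10) = 10 + 0.55·7 = 13.85.

13.85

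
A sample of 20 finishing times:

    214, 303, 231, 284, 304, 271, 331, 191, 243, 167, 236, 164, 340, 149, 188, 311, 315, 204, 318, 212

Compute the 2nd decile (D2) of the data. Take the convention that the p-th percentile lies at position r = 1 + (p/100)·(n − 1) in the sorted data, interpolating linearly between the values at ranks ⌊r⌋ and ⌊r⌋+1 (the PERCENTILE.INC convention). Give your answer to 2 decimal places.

Sorted: 149, 164, 167, 188, 191, 204, 212, 214, 231, 236, 243, 271, 284, 303, 304, 311, 315, 318, 331, 340.
n = 20.
r = 1 + (20/100)·(20 − 1) = 1 + 3.8 = 4.8.
Rank 4 is 188 and rank 5 is 191.
Interpolate: 188 + 0.8·(191 − 188) = 188 + 0.8·3 = 190.4.

190.40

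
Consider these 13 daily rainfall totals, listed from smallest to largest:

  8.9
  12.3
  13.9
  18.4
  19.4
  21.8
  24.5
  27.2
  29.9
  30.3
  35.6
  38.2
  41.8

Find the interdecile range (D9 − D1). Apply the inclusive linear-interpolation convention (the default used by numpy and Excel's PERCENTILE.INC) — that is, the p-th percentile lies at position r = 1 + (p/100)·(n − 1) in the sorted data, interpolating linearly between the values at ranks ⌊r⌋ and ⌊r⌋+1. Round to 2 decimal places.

25.06

n = 13.
P10: r = 2.2; ranks 2–3 are 12.3, 13.9; interpolating gives 12.62.
P90: r = 11.8; ranks 11–12 are 35.6, 38.2; interpolating gives 37.68.
Difference: 37.68 − 12.62 = 25.06.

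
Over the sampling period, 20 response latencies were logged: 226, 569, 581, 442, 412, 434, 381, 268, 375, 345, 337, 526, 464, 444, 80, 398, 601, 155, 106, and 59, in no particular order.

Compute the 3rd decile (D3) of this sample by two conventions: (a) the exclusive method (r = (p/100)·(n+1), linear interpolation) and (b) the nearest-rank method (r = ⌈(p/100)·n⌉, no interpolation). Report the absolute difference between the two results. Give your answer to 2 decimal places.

Sorted: 59, 80, 106, 155, 226, 268, 337, 345, 375, 381, 398, 412, 434, 442, 444, 464, 526, 569, 581, 601.
n = 20.
(a) r = 6.3; between ranks 6 (268) and 7 (337): 288.7.
(b) the nearest-rank method: rank 6 → 268.
|288.7 − 268| = 20.7.

20.70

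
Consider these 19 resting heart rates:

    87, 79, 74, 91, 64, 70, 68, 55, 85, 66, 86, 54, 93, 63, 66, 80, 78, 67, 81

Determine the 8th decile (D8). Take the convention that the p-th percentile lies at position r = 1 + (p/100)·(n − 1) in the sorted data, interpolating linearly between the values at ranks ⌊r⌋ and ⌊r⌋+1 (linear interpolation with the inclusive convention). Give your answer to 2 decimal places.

Sorted: 54, 55, 63, 64, 66, 66, 67, 68, 70, 74, 78, 79, 80, 81, 85, 86, 87, 91, 93.
n = 19.
r = 1 + (80/100)·(19 − 1) = 1 + 14.4 = 15.4.
Rank 15 is 85 and rank 16 is 86.
Interpolate: 85 + 0.4·(86 − 85) = 85 + 0.4·1 = 85.4.

85.40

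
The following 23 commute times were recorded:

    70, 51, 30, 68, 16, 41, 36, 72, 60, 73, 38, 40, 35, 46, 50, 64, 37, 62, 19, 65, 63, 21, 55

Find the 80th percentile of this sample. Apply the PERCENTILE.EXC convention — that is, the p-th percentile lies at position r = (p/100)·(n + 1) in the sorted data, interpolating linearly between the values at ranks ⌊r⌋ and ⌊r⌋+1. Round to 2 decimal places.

Sorted: 16, 19, 21, 30, 35, 36, 37, 38, 40, 41, 46, 50, 51, 55, 60, 62, 63, 64, 65, 68, 70, 72, 73.
n = 23.
r = (80/100)·(23 + 1) = 19.2.
Rank 19 is 65 and rank 20 is 68.
Interpolate: 65 + 0.2·(68 − 65) = 65 + 0.2·3 = 65.6.

65.60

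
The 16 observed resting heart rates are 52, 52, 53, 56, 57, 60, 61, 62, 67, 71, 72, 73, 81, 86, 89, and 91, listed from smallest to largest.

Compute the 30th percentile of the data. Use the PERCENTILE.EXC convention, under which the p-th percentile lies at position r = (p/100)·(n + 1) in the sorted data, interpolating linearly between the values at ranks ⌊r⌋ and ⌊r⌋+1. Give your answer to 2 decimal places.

57.30

n = 16.
r = (30/100)·(16 + 1) = 5.1.
Rank 5 is 57 and rank 6 is 60.
Interpolate: 57 + 0.1·(60 − 57) = 57 + 0.1·3 = 57.3.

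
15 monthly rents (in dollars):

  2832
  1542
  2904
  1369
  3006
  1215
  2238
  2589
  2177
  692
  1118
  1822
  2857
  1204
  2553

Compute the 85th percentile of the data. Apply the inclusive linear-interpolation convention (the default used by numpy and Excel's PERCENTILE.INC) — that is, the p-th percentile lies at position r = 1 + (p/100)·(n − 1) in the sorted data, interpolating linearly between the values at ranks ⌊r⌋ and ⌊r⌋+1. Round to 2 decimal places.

2854.50

Sorted: 692, 1118, 1204, 1215, 1369, 1542, 1822, 2177, 2238, 2553, 2589, 2832, 2857, 2904, 3006.
n = 15.
r = 1 + (85/100)·(15 − 1) = 1 + 11.9 = 12.9.
Rank 12 is 2832 and rank 13 is 2857.
Interpolate: 2832 + 0.9·(2857 − 2832) = 2832 + 0.9·25 = 2854.5.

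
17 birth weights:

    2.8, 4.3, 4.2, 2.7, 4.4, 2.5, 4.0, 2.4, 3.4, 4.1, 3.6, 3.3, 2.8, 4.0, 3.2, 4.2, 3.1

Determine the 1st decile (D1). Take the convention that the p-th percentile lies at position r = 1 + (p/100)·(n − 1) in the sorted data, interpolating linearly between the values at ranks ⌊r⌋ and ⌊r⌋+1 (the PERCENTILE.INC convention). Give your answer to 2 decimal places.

2.62

Sorted: 2.4, 2.5, 2.7, 2.8, 2.8, 3.1, 3.2, 3.3, 3.4, 3.6, 4.0, 4.0, 4.1, 4.2, 4.2, 4.3, 4.4.
n = 17.
r = 1 + (10/100)·(17 − 1) = 1 + 1.6 = 2.6.
Rank 2 is 2.5 and rank 3 is 2.7.
Interpolate: 2.5 + 0.6·(2.7 − 2.5) = 2.5 + 0.6·0.2 = 2.62.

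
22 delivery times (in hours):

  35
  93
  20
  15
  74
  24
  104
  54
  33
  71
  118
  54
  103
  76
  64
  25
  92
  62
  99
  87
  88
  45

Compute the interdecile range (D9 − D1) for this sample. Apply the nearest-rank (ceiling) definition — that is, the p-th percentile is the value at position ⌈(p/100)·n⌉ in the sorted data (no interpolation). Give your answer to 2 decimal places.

Sorted: 15, 20, 24, 25, 33, 35, 45, 54, 54, 62, 64, 71, 74, 76, 87, 88, 92, 93, 99, 103, 104, 118.
n = 22.
P10: rank ⌈10/100·22⌉ = 3 → 24.
P90: rank ⌈90/100·22⌉ = 20 → 103.
Difference: 103 − 24 = 79.

79.00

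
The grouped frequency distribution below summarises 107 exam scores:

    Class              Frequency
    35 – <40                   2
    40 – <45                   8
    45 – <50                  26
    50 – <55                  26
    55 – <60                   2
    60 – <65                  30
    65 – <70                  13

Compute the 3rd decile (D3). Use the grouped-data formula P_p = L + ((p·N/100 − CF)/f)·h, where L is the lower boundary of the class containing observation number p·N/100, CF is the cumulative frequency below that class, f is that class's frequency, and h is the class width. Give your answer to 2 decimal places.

N = 107; target position k = 30/100 · 107 = 32.1.
Cumulative frequencies: 2, 10, 36, 62, 64, 94, 107.
Observation 32.1 falls in the class 45 – <50.
L = 45, CF = 10, f = 26, h = 5.
P30 = 45 + ((32.1 − 10)/26)·5 = 45 + 4.25 = 49.25.

49.25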